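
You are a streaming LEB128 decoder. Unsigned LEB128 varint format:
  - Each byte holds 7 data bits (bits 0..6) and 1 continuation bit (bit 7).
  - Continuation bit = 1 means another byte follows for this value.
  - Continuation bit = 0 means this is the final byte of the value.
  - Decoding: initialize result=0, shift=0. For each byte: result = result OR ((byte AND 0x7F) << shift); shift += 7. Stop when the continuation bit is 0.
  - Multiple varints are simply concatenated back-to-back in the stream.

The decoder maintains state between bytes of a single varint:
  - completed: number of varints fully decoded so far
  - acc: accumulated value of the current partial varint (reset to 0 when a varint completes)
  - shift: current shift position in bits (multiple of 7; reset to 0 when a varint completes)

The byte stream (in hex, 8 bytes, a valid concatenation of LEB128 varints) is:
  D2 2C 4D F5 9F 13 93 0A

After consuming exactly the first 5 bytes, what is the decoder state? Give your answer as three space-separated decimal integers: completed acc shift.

byte[0]=0xD2 cont=1 payload=0x52: acc |= 82<<0 -> completed=0 acc=82 shift=7
byte[1]=0x2C cont=0 payload=0x2C: varint #1 complete (value=5714); reset -> completed=1 acc=0 shift=0
byte[2]=0x4D cont=0 payload=0x4D: varint #2 complete (value=77); reset -> completed=2 acc=0 shift=0
byte[3]=0xF5 cont=1 payload=0x75: acc |= 117<<0 -> completed=2 acc=117 shift=7
byte[4]=0x9F cont=1 payload=0x1F: acc |= 31<<7 -> completed=2 acc=4085 shift=14

Answer: 2 4085 14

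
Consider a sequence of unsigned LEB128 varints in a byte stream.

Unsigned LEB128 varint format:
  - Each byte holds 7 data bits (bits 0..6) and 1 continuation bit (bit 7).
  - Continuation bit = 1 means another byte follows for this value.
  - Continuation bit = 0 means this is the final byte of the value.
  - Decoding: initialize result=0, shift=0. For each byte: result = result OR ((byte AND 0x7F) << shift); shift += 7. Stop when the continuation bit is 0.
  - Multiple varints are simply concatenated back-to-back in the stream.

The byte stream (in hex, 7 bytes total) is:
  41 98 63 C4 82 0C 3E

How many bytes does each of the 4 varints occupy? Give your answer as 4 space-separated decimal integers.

Answer: 1 2 3 1

Derivation:
  byte[0]=0x41 cont=0 payload=0x41=65: acc |= 65<<0 -> acc=65 shift=7 [end]
Varint 1: bytes[0:1] = 41 -> value 65 (1 byte(s))
  byte[1]=0x98 cont=1 payload=0x18=24: acc |= 24<<0 -> acc=24 shift=7
  byte[2]=0x63 cont=0 payload=0x63=99: acc |= 99<<7 -> acc=12696 shift=14 [end]
Varint 2: bytes[1:3] = 98 63 -> value 12696 (2 byte(s))
  byte[3]=0xC4 cont=1 payload=0x44=68: acc |= 68<<0 -> acc=68 shift=7
  byte[4]=0x82 cont=1 payload=0x02=2: acc |= 2<<7 -> acc=324 shift=14
  byte[5]=0x0C cont=0 payload=0x0C=12: acc |= 12<<14 -> acc=196932 shift=21 [end]
Varint 3: bytes[3:6] = C4 82 0C -> value 196932 (3 byte(s))
  byte[6]=0x3E cont=0 payload=0x3E=62: acc |= 62<<0 -> acc=62 shift=7 [end]
Varint 4: bytes[6:7] = 3E -> value 62 (1 byte(s))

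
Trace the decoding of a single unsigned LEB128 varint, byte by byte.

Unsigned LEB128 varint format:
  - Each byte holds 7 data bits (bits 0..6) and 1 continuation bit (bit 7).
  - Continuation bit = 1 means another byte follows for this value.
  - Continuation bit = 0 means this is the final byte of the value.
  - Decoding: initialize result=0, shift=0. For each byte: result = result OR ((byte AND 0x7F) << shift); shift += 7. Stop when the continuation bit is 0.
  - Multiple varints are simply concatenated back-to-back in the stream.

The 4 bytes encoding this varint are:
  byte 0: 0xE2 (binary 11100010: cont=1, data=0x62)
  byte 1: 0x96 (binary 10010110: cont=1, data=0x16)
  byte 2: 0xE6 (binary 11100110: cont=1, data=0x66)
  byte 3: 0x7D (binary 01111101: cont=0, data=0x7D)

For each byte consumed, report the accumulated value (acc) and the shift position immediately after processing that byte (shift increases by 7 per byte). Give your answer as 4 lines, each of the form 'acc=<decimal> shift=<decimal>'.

Answer: acc=98 shift=7
acc=2914 shift=14
acc=1674082 shift=21
acc=263818082 shift=28

Derivation:
byte 0=0xE2: payload=0x62=98, contrib = 98<<0 = 98; acc -> 98, shift -> 7
byte 1=0x96: payload=0x16=22, contrib = 22<<7 = 2816; acc -> 2914, shift -> 14
byte 2=0xE6: payload=0x66=102, contrib = 102<<14 = 1671168; acc -> 1674082, shift -> 21
byte 3=0x7D: payload=0x7D=125, contrib = 125<<21 = 262144000; acc -> 263818082, shift -> 28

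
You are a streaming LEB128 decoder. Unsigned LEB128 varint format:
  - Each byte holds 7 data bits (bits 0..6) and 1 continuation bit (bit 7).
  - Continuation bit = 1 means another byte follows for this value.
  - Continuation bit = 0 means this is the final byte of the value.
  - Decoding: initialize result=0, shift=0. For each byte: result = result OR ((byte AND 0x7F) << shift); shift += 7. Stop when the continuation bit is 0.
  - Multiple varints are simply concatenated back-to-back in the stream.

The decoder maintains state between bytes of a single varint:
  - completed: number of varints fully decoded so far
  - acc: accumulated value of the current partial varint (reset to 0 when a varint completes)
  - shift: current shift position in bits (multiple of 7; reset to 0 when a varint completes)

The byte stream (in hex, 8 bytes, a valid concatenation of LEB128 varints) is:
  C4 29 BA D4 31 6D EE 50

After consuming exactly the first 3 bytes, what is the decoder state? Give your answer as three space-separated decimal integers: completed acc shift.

byte[0]=0xC4 cont=1 payload=0x44: acc |= 68<<0 -> completed=0 acc=68 shift=7
byte[1]=0x29 cont=0 payload=0x29: varint #1 complete (value=5316); reset -> completed=1 acc=0 shift=0
byte[2]=0xBA cont=1 payload=0x3A: acc |= 58<<0 -> completed=1 acc=58 shift=7

Answer: 1 58 7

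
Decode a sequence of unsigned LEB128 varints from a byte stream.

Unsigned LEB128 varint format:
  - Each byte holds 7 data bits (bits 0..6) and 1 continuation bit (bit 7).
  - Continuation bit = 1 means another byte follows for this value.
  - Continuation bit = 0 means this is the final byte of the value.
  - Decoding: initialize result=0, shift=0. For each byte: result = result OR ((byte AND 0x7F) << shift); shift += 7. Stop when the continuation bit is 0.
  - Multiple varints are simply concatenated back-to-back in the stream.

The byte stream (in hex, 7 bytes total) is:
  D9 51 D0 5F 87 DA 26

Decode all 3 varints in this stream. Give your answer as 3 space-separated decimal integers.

Answer: 10457 12240 634119

Derivation:
  byte[0]=0xD9 cont=1 payload=0x59=89: acc |= 89<<0 -> acc=89 shift=7
  byte[1]=0x51 cont=0 payload=0x51=81: acc |= 81<<7 -> acc=10457 shift=14 [end]
Varint 1: bytes[0:2] = D9 51 -> value 10457 (2 byte(s))
  byte[2]=0xD0 cont=1 payload=0x50=80: acc |= 80<<0 -> acc=80 shift=7
  byte[3]=0x5F cont=0 payload=0x5F=95: acc |= 95<<7 -> acc=12240 shift=14 [end]
Varint 2: bytes[2:4] = D0 5F -> value 12240 (2 byte(s))
  byte[4]=0x87 cont=1 payload=0x07=7: acc |= 7<<0 -> acc=7 shift=7
  byte[5]=0xDA cont=1 payload=0x5A=90: acc |= 90<<7 -> acc=11527 shift=14
  byte[6]=0x26 cont=0 payload=0x26=38: acc |= 38<<14 -> acc=634119 shift=21 [end]
Varint 3: bytes[4:7] = 87 DA 26 -> value 634119 (3 byte(s))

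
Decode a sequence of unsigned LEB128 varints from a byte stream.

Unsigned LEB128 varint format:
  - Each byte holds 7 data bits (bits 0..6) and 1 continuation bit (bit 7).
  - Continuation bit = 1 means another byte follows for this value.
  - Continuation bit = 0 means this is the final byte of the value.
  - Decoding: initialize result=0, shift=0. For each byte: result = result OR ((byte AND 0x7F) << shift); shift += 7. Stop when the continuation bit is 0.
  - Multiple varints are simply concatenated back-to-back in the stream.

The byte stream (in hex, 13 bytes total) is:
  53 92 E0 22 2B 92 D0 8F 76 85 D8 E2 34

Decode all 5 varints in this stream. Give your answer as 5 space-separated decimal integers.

  byte[0]=0x53 cont=0 payload=0x53=83: acc |= 83<<0 -> acc=83 shift=7 [end]
Varint 1: bytes[0:1] = 53 -> value 83 (1 byte(s))
  byte[1]=0x92 cont=1 payload=0x12=18: acc |= 18<<0 -> acc=18 shift=7
  byte[2]=0xE0 cont=1 payload=0x60=96: acc |= 96<<7 -> acc=12306 shift=14
  byte[3]=0x22 cont=0 payload=0x22=34: acc |= 34<<14 -> acc=569362 shift=21 [end]
Varint 2: bytes[1:4] = 92 E0 22 -> value 569362 (3 byte(s))
  byte[4]=0x2B cont=0 payload=0x2B=43: acc |= 43<<0 -> acc=43 shift=7 [end]
Varint 3: bytes[4:5] = 2B -> value 43 (1 byte(s))
  byte[5]=0x92 cont=1 payload=0x12=18: acc |= 18<<0 -> acc=18 shift=7
  byte[6]=0xD0 cont=1 payload=0x50=80: acc |= 80<<7 -> acc=10258 shift=14
  byte[7]=0x8F cont=1 payload=0x0F=15: acc |= 15<<14 -> acc=256018 shift=21
  byte[8]=0x76 cont=0 payload=0x76=118: acc |= 118<<21 -> acc=247719954 shift=28 [end]
Varint 4: bytes[5:9] = 92 D0 8F 76 -> value 247719954 (4 byte(s))
  byte[9]=0x85 cont=1 payload=0x05=5: acc |= 5<<0 -> acc=5 shift=7
  byte[10]=0xD8 cont=1 payload=0x58=88: acc |= 88<<7 -> acc=11269 shift=14
  byte[11]=0xE2 cont=1 payload=0x62=98: acc |= 98<<14 -> acc=1616901 shift=21
  byte[12]=0x34 cont=0 payload=0x34=52: acc |= 52<<21 -> acc=110668805 shift=28 [end]
Varint 5: bytes[9:13] = 85 D8 E2 34 -> value 110668805 (4 byte(s))

Answer: 83 569362 43 247719954 110668805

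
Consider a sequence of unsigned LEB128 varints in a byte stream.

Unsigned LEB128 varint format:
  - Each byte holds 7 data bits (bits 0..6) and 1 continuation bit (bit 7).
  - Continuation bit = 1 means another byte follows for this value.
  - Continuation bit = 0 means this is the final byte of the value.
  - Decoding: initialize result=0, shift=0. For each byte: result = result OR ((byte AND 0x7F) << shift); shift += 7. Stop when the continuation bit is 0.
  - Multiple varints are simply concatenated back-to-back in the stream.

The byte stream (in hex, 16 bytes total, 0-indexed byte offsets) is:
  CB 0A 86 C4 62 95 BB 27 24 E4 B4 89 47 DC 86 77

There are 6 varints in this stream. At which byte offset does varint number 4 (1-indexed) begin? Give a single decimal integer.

  byte[0]=0xCB cont=1 payload=0x4B=75: acc |= 75<<0 -> acc=75 shift=7
  byte[1]=0x0A cont=0 payload=0x0A=10: acc |= 10<<7 -> acc=1355 shift=14 [end]
Varint 1: bytes[0:2] = CB 0A -> value 1355 (2 byte(s))
  byte[2]=0x86 cont=1 payload=0x06=6: acc |= 6<<0 -> acc=6 shift=7
  byte[3]=0xC4 cont=1 payload=0x44=68: acc |= 68<<7 -> acc=8710 shift=14
  byte[4]=0x62 cont=0 payload=0x62=98: acc |= 98<<14 -> acc=1614342 shift=21 [end]
Varint 2: bytes[2:5] = 86 C4 62 -> value 1614342 (3 byte(s))
  byte[5]=0x95 cont=1 payload=0x15=21: acc |= 21<<0 -> acc=21 shift=7
  byte[6]=0xBB cont=1 payload=0x3B=59: acc |= 59<<7 -> acc=7573 shift=14
  byte[7]=0x27 cont=0 payload=0x27=39: acc |= 39<<14 -> acc=646549 shift=21 [end]
Varint 3: bytes[5:8] = 95 BB 27 -> value 646549 (3 byte(s))
  byte[8]=0x24 cont=0 payload=0x24=36: acc |= 36<<0 -> acc=36 shift=7 [end]
Varint 4: bytes[8:9] = 24 -> value 36 (1 byte(s))
  byte[9]=0xE4 cont=1 payload=0x64=100: acc |= 100<<0 -> acc=100 shift=7
  byte[10]=0xB4 cont=1 payload=0x34=52: acc |= 52<<7 -> acc=6756 shift=14
  byte[11]=0x89 cont=1 payload=0x09=9: acc |= 9<<14 -> acc=154212 shift=21
  byte[12]=0x47 cont=0 payload=0x47=71: acc |= 71<<21 -> acc=149052004 shift=28 [end]
Varint 5: bytes[9:13] = E4 B4 89 47 -> value 149052004 (4 byte(s))
  byte[13]=0xDC cont=1 payload=0x5C=92: acc |= 92<<0 -> acc=92 shift=7
  byte[14]=0x86 cont=1 payload=0x06=6: acc |= 6<<7 -> acc=860 shift=14
  byte[15]=0x77 cont=0 payload=0x77=119: acc |= 119<<14 -> acc=1950556 shift=21 [end]
Varint 6: bytes[13:16] = DC 86 77 -> value 1950556 (3 byte(s))

Answer: 8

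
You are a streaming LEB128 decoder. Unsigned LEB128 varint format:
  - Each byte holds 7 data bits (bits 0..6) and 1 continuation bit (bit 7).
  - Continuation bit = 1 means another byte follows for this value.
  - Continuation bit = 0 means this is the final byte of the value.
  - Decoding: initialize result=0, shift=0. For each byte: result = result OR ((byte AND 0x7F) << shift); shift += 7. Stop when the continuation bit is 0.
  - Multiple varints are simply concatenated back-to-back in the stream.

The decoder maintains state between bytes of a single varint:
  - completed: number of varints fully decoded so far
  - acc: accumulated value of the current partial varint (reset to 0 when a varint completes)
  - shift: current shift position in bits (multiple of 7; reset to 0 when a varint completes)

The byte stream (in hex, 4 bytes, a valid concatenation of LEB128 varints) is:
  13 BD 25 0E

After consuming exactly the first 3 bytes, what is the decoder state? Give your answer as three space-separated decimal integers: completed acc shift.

Answer: 2 0 0

Derivation:
byte[0]=0x13 cont=0 payload=0x13: varint #1 complete (value=19); reset -> completed=1 acc=0 shift=0
byte[1]=0xBD cont=1 payload=0x3D: acc |= 61<<0 -> completed=1 acc=61 shift=7
byte[2]=0x25 cont=0 payload=0x25: varint #2 complete (value=4797); reset -> completed=2 acc=0 shift=0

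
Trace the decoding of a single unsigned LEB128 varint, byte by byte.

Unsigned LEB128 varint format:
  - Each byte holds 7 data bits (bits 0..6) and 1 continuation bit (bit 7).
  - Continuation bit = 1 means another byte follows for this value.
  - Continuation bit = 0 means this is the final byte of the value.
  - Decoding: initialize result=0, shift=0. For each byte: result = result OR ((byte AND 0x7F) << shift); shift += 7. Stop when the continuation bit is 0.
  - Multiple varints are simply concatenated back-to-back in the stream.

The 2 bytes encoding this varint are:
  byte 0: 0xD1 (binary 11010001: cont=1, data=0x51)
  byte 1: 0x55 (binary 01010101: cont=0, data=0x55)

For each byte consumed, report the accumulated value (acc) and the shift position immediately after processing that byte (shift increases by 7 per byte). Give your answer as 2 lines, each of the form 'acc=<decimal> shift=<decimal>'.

byte 0=0xD1: payload=0x51=81, contrib = 81<<0 = 81; acc -> 81, shift -> 7
byte 1=0x55: payload=0x55=85, contrib = 85<<7 = 10880; acc -> 10961, shift -> 14

Answer: acc=81 shift=7
acc=10961 shift=14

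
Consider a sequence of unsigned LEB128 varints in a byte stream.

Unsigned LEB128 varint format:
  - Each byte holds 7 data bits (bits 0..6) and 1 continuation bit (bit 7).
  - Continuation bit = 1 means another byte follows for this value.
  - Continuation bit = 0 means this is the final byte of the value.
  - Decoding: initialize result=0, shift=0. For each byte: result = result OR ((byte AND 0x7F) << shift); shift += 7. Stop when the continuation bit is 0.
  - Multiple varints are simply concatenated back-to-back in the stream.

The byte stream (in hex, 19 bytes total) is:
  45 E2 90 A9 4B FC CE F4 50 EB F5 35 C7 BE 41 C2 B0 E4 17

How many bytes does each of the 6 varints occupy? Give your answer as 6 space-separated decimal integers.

Answer: 1 4 4 3 3 4

Derivation:
  byte[0]=0x45 cont=0 payload=0x45=69: acc |= 69<<0 -> acc=69 shift=7 [end]
Varint 1: bytes[0:1] = 45 -> value 69 (1 byte(s))
  byte[1]=0xE2 cont=1 payload=0x62=98: acc |= 98<<0 -> acc=98 shift=7
  byte[2]=0x90 cont=1 payload=0x10=16: acc |= 16<<7 -> acc=2146 shift=14
  byte[3]=0xA9 cont=1 payload=0x29=41: acc |= 41<<14 -> acc=673890 shift=21
  byte[4]=0x4B cont=0 payload=0x4B=75: acc |= 75<<21 -> acc=157960290 shift=28 [end]
Varint 2: bytes[1:5] = E2 90 A9 4B -> value 157960290 (4 byte(s))
  byte[5]=0xFC cont=1 payload=0x7C=124: acc |= 124<<0 -> acc=124 shift=7
  byte[6]=0xCE cont=1 payload=0x4E=78: acc |= 78<<7 -> acc=10108 shift=14
  byte[7]=0xF4 cont=1 payload=0x74=116: acc |= 116<<14 -> acc=1910652 shift=21
  byte[8]=0x50 cont=0 payload=0x50=80: acc |= 80<<21 -> acc=169682812 shift=28 [end]
Varint 3: bytes[5:9] = FC CE F4 50 -> value 169682812 (4 byte(s))
  byte[9]=0xEB cont=1 payload=0x6B=107: acc |= 107<<0 -> acc=107 shift=7
  byte[10]=0xF5 cont=1 payload=0x75=117: acc |= 117<<7 -> acc=15083 shift=14
  byte[11]=0x35 cont=0 payload=0x35=53: acc |= 53<<14 -> acc=883435 shift=21 [end]
Varint 4: bytes[9:12] = EB F5 35 -> value 883435 (3 byte(s))
  byte[12]=0xC7 cont=1 payload=0x47=71: acc |= 71<<0 -> acc=71 shift=7
  byte[13]=0xBE cont=1 payload=0x3E=62: acc |= 62<<7 -> acc=8007 shift=14
  byte[14]=0x41 cont=0 payload=0x41=65: acc |= 65<<14 -> acc=1072967 shift=21 [end]
Varint 5: bytes[12:15] = C7 BE 41 -> value 1072967 (3 byte(s))
  byte[15]=0xC2 cont=1 payload=0x42=66: acc |= 66<<0 -> acc=66 shift=7
  byte[16]=0xB0 cont=1 payload=0x30=48: acc |= 48<<7 -> acc=6210 shift=14
  byte[17]=0xE4 cont=1 payload=0x64=100: acc |= 100<<14 -> acc=1644610 shift=21
  byte[18]=0x17 cont=0 payload=0x17=23: acc |= 23<<21 -> acc=49879106 shift=28 [end]
Varint 6: bytes[15:19] = C2 B0 E4 17 -> value 49879106 (4 byte(s))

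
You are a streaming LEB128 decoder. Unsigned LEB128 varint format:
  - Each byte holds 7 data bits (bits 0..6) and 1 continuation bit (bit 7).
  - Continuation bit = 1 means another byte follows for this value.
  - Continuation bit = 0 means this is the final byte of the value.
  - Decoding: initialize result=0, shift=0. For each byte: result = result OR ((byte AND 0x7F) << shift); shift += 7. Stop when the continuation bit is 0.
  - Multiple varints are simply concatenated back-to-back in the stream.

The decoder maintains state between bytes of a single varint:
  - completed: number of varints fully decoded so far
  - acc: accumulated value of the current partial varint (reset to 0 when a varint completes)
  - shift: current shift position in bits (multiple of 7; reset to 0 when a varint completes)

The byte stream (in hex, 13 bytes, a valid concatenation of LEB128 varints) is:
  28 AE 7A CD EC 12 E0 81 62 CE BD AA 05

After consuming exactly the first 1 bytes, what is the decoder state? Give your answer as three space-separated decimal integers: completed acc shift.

Answer: 1 0 0

Derivation:
byte[0]=0x28 cont=0 payload=0x28: varint #1 complete (value=40); reset -> completed=1 acc=0 shift=0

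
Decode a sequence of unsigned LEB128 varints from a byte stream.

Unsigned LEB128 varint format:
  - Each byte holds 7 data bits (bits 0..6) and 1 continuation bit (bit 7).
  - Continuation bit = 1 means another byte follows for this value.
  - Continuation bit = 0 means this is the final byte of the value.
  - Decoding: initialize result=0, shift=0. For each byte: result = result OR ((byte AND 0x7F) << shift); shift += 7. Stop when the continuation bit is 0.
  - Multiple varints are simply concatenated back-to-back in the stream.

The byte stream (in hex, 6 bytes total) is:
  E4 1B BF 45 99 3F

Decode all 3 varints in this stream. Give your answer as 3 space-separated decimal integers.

  byte[0]=0xE4 cont=1 payload=0x64=100: acc |= 100<<0 -> acc=100 shift=7
  byte[1]=0x1B cont=0 payload=0x1B=27: acc |= 27<<7 -> acc=3556 shift=14 [end]
Varint 1: bytes[0:2] = E4 1B -> value 3556 (2 byte(s))
  byte[2]=0xBF cont=1 payload=0x3F=63: acc |= 63<<0 -> acc=63 shift=7
  byte[3]=0x45 cont=0 payload=0x45=69: acc |= 69<<7 -> acc=8895 shift=14 [end]
Varint 2: bytes[2:4] = BF 45 -> value 8895 (2 byte(s))
  byte[4]=0x99 cont=1 payload=0x19=25: acc |= 25<<0 -> acc=25 shift=7
  byte[5]=0x3F cont=0 payload=0x3F=63: acc |= 63<<7 -> acc=8089 shift=14 [end]
Varint 3: bytes[4:6] = 99 3F -> value 8089 (2 byte(s))

Answer: 3556 8895 8089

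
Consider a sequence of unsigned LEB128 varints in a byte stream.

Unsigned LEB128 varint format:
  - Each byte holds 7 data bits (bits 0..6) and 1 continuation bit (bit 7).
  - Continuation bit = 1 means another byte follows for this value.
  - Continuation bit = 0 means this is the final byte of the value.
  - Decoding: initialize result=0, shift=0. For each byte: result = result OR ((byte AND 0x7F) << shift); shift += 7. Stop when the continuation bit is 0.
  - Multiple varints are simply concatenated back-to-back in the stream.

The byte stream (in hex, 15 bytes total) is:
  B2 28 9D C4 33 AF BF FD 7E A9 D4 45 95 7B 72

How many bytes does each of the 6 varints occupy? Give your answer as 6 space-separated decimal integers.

  byte[0]=0xB2 cont=1 payload=0x32=50: acc |= 50<<0 -> acc=50 shift=7
  byte[1]=0x28 cont=0 payload=0x28=40: acc |= 40<<7 -> acc=5170 shift=14 [end]
Varint 1: bytes[0:2] = B2 28 -> value 5170 (2 byte(s))
  byte[2]=0x9D cont=1 payload=0x1D=29: acc |= 29<<0 -> acc=29 shift=7
  byte[3]=0xC4 cont=1 payload=0x44=68: acc |= 68<<7 -> acc=8733 shift=14
  byte[4]=0x33 cont=0 payload=0x33=51: acc |= 51<<14 -> acc=844317 shift=21 [end]
Varint 2: bytes[2:5] = 9D C4 33 -> value 844317 (3 byte(s))
  byte[5]=0xAF cont=1 payload=0x2F=47: acc |= 47<<0 -> acc=47 shift=7
  byte[6]=0xBF cont=1 payload=0x3F=63: acc |= 63<<7 -> acc=8111 shift=14
  byte[7]=0xFD cont=1 payload=0x7D=125: acc |= 125<<14 -> acc=2056111 shift=21
  byte[8]=0x7E cont=0 payload=0x7E=126: acc |= 126<<21 -> acc=266297263 shift=28 [end]
Varint 3: bytes[5:9] = AF BF FD 7E -> value 266297263 (4 byte(s))
  byte[9]=0xA9 cont=1 payload=0x29=41: acc |= 41<<0 -> acc=41 shift=7
  byte[10]=0xD4 cont=1 payload=0x54=84: acc |= 84<<7 -> acc=10793 shift=14
  byte[11]=0x45 cont=0 payload=0x45=69: acc |= 69<<14 -> acc=1141289 shift=21 [end]
Varint 4: bytes[9:12] = A9 D4 45 -> value 1141289 (3 byte(s))
  byte[12]=0x95 cont=1 payload=0x15=21: acc |= 21<<0 -> acc=21 shift=7
  byte[13]=0x7B cont=0 payload=0x7B=123: acc |= 123<<7 -> acc=15765 shift=14 [end]
Varint 5: bytes[12:14] = 95 7B -> value 15765 (2 byte(s))
  byte[14]=0x72 cont=0 payload=0x72=114: acc |= 114<<0 -> acc=114 shift=7 [end]
Varint 6: bytes[14:15] = 72 -> value 114 (1 byte(s))

Answer: 2 3 4 3 2 1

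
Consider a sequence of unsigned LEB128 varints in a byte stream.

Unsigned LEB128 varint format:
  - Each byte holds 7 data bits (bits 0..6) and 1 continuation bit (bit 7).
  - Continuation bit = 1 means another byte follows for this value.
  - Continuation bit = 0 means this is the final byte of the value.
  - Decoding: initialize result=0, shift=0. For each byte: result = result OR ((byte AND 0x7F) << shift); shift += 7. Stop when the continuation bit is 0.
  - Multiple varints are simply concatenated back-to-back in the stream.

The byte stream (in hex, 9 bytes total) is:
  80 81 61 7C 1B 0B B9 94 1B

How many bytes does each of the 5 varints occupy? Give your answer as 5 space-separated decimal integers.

Answer: 3 1 1 1 3

Derivation:
  byte[0]=0x80 cont=1 payload=0x00=0: acc |= 0<<0 -> acc=0 shift=7
  byte[1]=0x81 cont=1 payload=0x01=1: acc |= 1<<7 -> acc=128 shift=14
  byte[2]=0x61 cont=0 payload=0x61=97: acc |= 97<<14 -> acc=1589376 shift=21 [end]
Varint 1: bytes[0:3] = 80 81 61 -> value 1589376 (3 byte(s))
  byte[3]=0x7C cont=0 payload=0x7C=124: acc |= 124<<0 -> acc=124 shift=7 [end]
Varint 2: bytes[3:4] = 7C -> value 124 (1 byte(s))
  byte[4]=0x1B cont=0 payload=0x1B=27: acc |= 27<<0 -> acc=27 shift=7 [end]
Varint 3: bytes[4:5] = 1B -> value 27 (1 byte(s))
  byte[5]=0x0B cont=0 payload=0x0B=11: acc |= 11<<0 -> acc=11 shift=7 [end]
Varint 4: bytes[5:6] = 0B -> value 11 (1 byte(s))
  byte[6]=0xB9 cont=1 payload=0x39=57: acc |= 57<<0 -> acc=57 shift=7
  byte[7]=0x94 cont=1 payload=0x14=20: acc |= 20<<7 -> acc=2617 shift=14
  byte[8]=0x1B cont=0 payload=0x1B=27: acc |= 27<<14 -> acc=444985 shift=21 [end]
Varint 5: bytes[6:9] = B9 94 1B -> value 444985 (3 byte(s))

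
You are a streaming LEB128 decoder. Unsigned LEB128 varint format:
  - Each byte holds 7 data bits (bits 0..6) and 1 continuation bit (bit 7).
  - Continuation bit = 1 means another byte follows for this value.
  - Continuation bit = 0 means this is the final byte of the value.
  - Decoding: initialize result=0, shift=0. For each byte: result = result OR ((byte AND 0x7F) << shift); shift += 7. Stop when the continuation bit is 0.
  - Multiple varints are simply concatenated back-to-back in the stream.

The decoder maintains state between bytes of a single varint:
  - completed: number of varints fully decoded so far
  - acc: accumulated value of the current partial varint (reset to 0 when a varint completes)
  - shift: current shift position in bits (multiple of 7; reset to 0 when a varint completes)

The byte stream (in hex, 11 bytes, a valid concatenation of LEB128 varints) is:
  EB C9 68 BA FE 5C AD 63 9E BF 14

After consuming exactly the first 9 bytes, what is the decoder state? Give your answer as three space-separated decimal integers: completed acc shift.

Answer: 3 30 7

Derivation:
byte[0]=0xEB cont=1 payload=0x6B: acc |= 107<<0 -> completed=0 acc=107 shift=7
byte[1]=0xC9 cont=1 payload=0x49: acc |= 73<<7 -> completed=0 acc=9451 shift=14
byte[2]=0x68 cont=0 payload=0x68: varint #1 complete (value=1713387); reset -> completed=1 acc=0 shift=0
byte[3]=0xBA cont=1 payload=0x3A: acc |= 58<<0 -> completed=1 acc=58 shift=7
byte[4]=0xFE cont=1 payload=0x7E: acc |= 126<<7 -> completed=1 acc=16186 shift=14
byte[5]=0x5C cont=0 payload=0x5C: varint #2 complete (value=1523514); reset -> completed=2 acc=0 shift=0
byte[6]=0xAD cont=1 payload=0x2D: acc |= 45<<0 -> completed=2 acc=45 shift=7
byte[7]=0x63 cont=0 payload=0x63: varint #3 complete (value=12717); reset -> completed=3 acc=0 shift=0
byte[8]=0x9E cont=1 payload=0x1E: acc |= 30<<0 -> completed=3 acc=30 shift=7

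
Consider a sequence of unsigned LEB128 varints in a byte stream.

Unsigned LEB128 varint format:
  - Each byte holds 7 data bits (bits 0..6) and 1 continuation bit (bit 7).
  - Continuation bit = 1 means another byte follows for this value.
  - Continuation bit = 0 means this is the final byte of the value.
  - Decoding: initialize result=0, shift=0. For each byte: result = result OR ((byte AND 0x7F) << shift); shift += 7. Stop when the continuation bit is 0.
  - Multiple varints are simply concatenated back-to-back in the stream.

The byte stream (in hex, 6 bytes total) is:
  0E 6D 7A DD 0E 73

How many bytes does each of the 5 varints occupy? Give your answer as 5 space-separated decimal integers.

Answer: 1 1 1 2 1

Derivation:
  byte[0]=0x0E cont=0 payload=0x0E=14: acc |= 14<<0 -> acc=14 shift=7 [end]
Varint 1: bytes[0:1] = 0E -> value 14 (1 byte(s))
  byte[1]=0x6D cont=0 payload=0x6D=109: acc |= 109<<0 -> acc=109 shift=7 [end]
Varint 2: bytes[1:2] = 6D -> value 109 (1 byte(s))
  byte[2]=0x7A cont=0 payload=0x7A=122: acc |= 122<<0 -> acc=122 shift=7 [end]
Varint 3: bytes[2:3] = 7A -> value 122 (1 byte(s))
  byte[3]=0xDD cont=1 payload=0x5D=93: acc |= 93<<0 -> acc=93 shift=7
  byte[4]=0x0E cont=0 payload=0x0E=14: acc |= 14<<7 -> acc=1885 shift=14 [end]
Varint 4: bytes[3:5] = DD 0E -> value 1885 (2 byte(s))
  byte[5]=0x73 cont=0 payload=0x73=115: acc |= 115<<0 -> acc=115 shift=7 [end]
Varint 5: bytes[5:6] = 73 -> value 115 (1 byte(s))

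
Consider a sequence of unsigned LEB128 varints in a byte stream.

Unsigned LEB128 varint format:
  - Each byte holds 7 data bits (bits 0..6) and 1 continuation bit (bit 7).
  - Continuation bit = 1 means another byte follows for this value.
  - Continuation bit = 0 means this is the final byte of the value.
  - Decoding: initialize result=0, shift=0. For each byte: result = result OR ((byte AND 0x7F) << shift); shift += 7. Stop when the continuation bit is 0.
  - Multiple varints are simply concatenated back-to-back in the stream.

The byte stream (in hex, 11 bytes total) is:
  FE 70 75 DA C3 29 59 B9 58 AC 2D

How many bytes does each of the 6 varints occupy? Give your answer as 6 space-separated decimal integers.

Answer: 2 1 3 1 2 2

Derivation:
  byte[0]=0xFE cont=1 payload=0x7E=126: acc |= 126<<0 -> acc=126 shift=7
  byte[1]=0x70 cont=0 payload=0x70=112: acc |= 112<<7 -> acc=14462 shift=14 [end]
Varint 1: bytes[0:2] = FE 70 -> value 14462 (2 byte(s))
  byte[2]=0x75 cont=0 payload=0x75=117: acc |= 117<<0 -> acc=117 shift=7 [end]
Varint 2: bytes[2:3] = 75 -> value 117 (1 byte(s))
  byte[3]=0xDA cont=1 payload=0x5A=90: acc |= 90<<0 -> acc=90 shift=7
  byte[4]=0xC3 cont=1 payload=0x43=67: acc |= 67<<7 -> acc=8666 shift=14
  byte[5]=0x29 cont=0 payload=0x29=41: acc |= 41<<14 -> acc=680410 shift=21 [end]
Varint 3: bytes[3:6] = DA C3 29 -> value 680410 (3 byte(s))
  byte[6]=0x59 cont=0 payload=0x59=89: acc |= 89<<0 -> acc=89 shift=7 [end]
Varint 4: bytes[6:7] = 59 -> value 89 (1 byte(s))
  byte[7]=0xB9 cont=1 payload=0x39=57: acc |= 57<<0 -> acc=57 shift=7
  byte[8]=0x58 cont=0 payload=0x58=88: acc |= 88<<7 -> acc=11321 shift=14 [end]
Varint 5: bytes[7:9] = B9 58 -> value 11321 (2 byte(s))
  byte[9]=0xAC cont=1 payload=0x2C=44: acc |= 44<<0 -> acc=44 shift=7
  byte[10]=0x2D cont=0 payload=0x2D=45: acc |= 45<<7 -> acc=5804 shift=14 [end]
Varint 6: bytes[9:11] = AC 2D -> value 5804 (2 byte(s))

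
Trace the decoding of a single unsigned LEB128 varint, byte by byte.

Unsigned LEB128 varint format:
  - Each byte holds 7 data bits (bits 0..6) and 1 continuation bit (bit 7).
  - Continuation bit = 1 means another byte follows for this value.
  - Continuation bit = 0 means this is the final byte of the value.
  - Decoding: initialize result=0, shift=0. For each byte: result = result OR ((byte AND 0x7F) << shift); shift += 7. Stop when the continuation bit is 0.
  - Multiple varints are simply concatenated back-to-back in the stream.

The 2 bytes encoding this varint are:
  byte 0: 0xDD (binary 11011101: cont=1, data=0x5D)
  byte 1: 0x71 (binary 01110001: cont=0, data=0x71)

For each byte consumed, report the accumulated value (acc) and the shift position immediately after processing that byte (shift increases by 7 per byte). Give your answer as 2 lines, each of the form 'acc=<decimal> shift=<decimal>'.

byte 0=0xDD: payload=0x5D=93, contrib = 93<<0 = 93; acc -> 93, shift -> 7
byte 1=0x71: payload=0x71=113, contrib = 113<<7 = 14464; acc -> 14557, shift -> 14

Answer: acc=93 shift=7
acc=14557 shift=14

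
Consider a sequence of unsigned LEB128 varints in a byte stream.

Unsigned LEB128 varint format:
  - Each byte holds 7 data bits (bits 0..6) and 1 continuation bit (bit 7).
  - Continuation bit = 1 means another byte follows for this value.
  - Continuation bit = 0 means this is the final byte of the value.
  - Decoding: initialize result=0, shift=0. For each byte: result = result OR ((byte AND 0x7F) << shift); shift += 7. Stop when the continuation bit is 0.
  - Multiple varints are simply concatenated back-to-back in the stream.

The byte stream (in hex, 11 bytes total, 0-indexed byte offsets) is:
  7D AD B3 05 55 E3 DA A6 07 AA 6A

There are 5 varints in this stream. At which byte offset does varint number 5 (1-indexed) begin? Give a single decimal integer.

Answer: 9

Derivation:
  byte[0]=0x7D cont=0 payload=0x7D=125: acc |= 125<<0 -> acc=125 shift=7 [end]
Varint 1: bytes[0:1] = 7D -> value 125 (1 byte(s))
  byte[1]=0xAD cont=1 payload=0x2D=45: acc |= 45<<0 -> acc=45 shift=7
  byte[2]=0xB3 cont=1 payload=0x33=51: acc |= 51<<7 -> acc=6573 shift=14
  byte[3]=0x05 cont=0 payload=0x05=5: acc |= 5<<14 -> acc=88493 shift=21 [end]
Varint 2: bytes[1:4] = AD B3 05 -> value 88493 (3 byte(s))
  byte[4]=0x55 cont=0 payload=0x55=85: acc |= 85<<0 -> acc=85 shift=7 [end]
Varint 3: bytes[4:5] = 55 -> value 85 (1 byte(s))
  byte[5]=0xE3 cont=1 payload=0x63=99: acc |= 99<<0 -> acc=99 shift=7
  byte[6]=0xDA cont=1 payload=0x5A=90: acc |= 90<<7 -> acc=11619 shift=14
  byte[7]=0xA6 cont=1 payload=0x26=38: acc |= 38<<14 -> acc=634211 shift=21
  byte[8]=0x07 cont=0 payload=0x07=7: acc |= 7<<21 -> acc=15314275 shift=28 [end]
Varint 4: bytes[5:9] = E3 DA A6 07 -> value 15314275 (4 byte(s))
  byte[9]=0xAA cont=1 payload=0x2A=42: acc |= 42<<0 -> acc=42 shift=7
  byte[10]=0x6A cont=0 payload=0x6A=106: acc |= 106<<7 -> acc=13610 shift=14 [end]
Varint 5: bytes[9:11] = AA 6A -> value 13610 (2 byte(s))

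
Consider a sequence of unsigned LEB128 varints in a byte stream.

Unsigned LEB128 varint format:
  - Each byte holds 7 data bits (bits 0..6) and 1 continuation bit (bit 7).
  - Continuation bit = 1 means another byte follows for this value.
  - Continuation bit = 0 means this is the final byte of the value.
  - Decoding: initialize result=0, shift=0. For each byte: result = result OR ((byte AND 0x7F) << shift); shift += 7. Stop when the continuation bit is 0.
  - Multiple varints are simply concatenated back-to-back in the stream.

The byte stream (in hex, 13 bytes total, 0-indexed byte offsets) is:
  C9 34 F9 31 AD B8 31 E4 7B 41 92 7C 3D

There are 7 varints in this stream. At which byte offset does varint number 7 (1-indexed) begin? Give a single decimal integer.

Answer: 12

Derivation:
  byte[0]=0xC9 cont=1 payload=0x49=73: acc |= 73<<0 -> acc=73 shift=7
  byte[1]=0x34 cont=0 payload=0x34=52: acc |= 52<<7 -> acc=6729 shift=14 [end]
Varint 1: bytes[0:2] = C9 34 -> value 6729 (2 byte(s))
  byte[2]=0xF9 cont=1 payload=0x79=121: acc |= 121<<0 -> acc=121 shift=7
  byte[3]=0x31 cont=0 payload=0x31=49: acc |= 49<<7 -> acc=6393 shift=14 [end]
Varint 2: bytes[2:4] = F9 31 -> value 6393 (2 byte(s))
  byte[4]=0xAD cont=1 payload=0x2D=45: acc |= 45<<0 -> acc=45 shift=7
  byte[5]=0xB8 cont=1 payload=0x38=56: acc |= 56<<7 -> acc=7213 shift=14
  byte[6]=0x31 cont=0 payload=0x31=49: acc |= 49<<14 -> acc=810029 shift=21 [end]
Varint 3: bytes[4:7] = AD B8 31 -> value 810029 (3 byte(s))
  byte[7]=0xE4 cont=1 payload=0x64=100: acc |= 100<<0 -> acc=100 shift=7
  byte[8]=0x7B cont=0 payload=0x7B=123: acc |= 123<<7 -> acc=15844 shift=14 [end]
Varint 4: bytes[7:9] = E4 7B -> value 15844 (2 byte(s))
  byte[9]=0x41 cont=0 payload=0x41=65: acc |= 65<<0 -> acc=65 shift=7 [end]
Varint 5: bytes[9:10] = 41 -> value 65 (1 byte(s))
  byte[10]=0x92 cont=1 payload=0x12=18: acc |= 18<<0 -> acc=18 shift=7
  byte[11]=0x7C cont=0 payload=0x7C=124: acc |= 124<<7 -> acc=15890 shift=14 [end]
Varint 6: bytes[10:12] = 92 7C -> value 15890 (2 byte(s))
  byte[12]=0x3D cont=0 payload=0x3D=61: acc |= 61<<0 -> acc=61 shift=7 [end]
Varint 7: bytes[12:13] = 3D -> value 61 (1 byte(s))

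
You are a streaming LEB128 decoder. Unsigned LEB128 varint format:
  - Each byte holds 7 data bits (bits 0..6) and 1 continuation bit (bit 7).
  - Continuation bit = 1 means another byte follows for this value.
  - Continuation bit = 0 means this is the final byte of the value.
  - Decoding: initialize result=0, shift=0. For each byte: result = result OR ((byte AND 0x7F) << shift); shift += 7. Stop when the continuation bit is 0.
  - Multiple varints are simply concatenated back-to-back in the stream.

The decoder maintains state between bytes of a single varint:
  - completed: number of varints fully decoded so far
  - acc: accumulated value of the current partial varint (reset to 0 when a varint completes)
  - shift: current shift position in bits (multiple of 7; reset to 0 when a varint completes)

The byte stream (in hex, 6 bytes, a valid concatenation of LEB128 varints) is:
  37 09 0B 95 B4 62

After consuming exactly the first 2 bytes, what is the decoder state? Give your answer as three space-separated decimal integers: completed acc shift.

byte[0]=0x37 cont=0 payload=0x37: varint #1 complete (value=55); reset -> completed=1 acc=0 shift=0
byte[1]=0x09 cont=0 payload=0x09: varint #2 complete (value=9); reset -> completed=2 acc=0 shift=0

Answer: 2 0 0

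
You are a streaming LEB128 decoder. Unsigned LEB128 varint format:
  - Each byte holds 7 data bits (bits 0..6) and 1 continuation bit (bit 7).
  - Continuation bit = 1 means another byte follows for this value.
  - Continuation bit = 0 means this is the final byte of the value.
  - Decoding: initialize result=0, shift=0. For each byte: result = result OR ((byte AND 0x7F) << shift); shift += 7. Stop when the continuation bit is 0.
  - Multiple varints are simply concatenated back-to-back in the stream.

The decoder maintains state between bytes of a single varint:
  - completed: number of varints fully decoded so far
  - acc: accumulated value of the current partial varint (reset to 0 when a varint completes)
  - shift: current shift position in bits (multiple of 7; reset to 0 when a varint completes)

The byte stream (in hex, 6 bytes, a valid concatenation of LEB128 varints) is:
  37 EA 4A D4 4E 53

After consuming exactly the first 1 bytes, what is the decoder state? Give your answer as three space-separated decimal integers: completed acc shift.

Answer: 1 0 0

Derivation:
byte[0]=0x37 cont=0 payload=0x37: varint #1 complete (value=55); reset -> completed=1 acc=0 shift=0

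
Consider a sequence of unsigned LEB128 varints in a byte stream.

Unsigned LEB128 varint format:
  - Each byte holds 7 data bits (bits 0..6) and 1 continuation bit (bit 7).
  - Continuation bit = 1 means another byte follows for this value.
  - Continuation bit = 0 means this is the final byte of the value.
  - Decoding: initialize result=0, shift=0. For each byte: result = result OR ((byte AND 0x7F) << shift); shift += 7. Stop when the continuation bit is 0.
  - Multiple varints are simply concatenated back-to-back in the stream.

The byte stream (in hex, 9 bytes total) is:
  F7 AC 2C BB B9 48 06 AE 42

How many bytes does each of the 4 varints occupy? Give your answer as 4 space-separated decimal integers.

Answer: 3 3 1 2

Derivation:
  byte[0]=0xF7 cont=1 payload=0x77=119: acc |= 119<<0 -> acc=119 shift=7
  byte[1]=0xAC cont=1 payload=0x2C=44: acc |= 44<<7 -> acc=5751 shift=14
  byte[2]=0x2C cont=0 payload=0x2C=44: acc |= 44<<14 -> acc=726647 shift=21 [end]
Varint 1: bytes[0:3] = F7 AC 2C -> value 726647 (3 byte(s))
  byte[3]=0xBB cont=1 payload=0x3B=59: acc |= 59<<0 -> acc=59 shift=7
  byte[4]=0xB9 cont=1 payload=0x39=57: acc |= 57<<7 -> acc=7355 shift=14
  byte[5]=0x48 cont=0 payload=0x48=72: acc |= 72<<14 -> acc=1187003 shift=21 [end]
Varint 2: bytes[3:6] = BB B9 48 -> value 1187003 (3 byte(s))
  byte[6]=0x06 cont=0 payload=0x06=6: acc |= 6<<0 -> acc=6 shift=7 [end]
Varint 3: bytes[6:7] = 06 -> value 6 (1 byte(s))
  byte[7]=0xAE cont=1 payload=0x2E=46: acc |= 46<<0 -> acc=46 shift=7
  byte[8]=0x42 cont=0 payload=0x42=66: acc |= 66<<7 -> acc=8494 shift=14 [end]
Varint 4: bytes[7:9] = AE 42 -> value 8494 (2 byte(s))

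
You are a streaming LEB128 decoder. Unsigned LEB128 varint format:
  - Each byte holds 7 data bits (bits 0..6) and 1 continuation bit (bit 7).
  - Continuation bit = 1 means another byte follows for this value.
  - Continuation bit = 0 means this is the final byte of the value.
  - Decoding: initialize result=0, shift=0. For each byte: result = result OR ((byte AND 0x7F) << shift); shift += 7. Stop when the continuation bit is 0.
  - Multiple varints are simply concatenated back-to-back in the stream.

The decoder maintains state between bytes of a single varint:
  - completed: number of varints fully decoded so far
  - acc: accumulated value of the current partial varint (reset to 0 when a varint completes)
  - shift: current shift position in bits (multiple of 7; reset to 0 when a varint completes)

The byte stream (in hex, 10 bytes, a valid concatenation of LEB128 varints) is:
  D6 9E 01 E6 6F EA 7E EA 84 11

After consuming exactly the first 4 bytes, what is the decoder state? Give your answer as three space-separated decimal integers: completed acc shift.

Answer: 1 102 7

Derivation:
byte[0]=0xD6 cont=1 payload=0x56: acc |= 86<<0 -> completed=0 acc=86 shift=7
byte[1]=0x9E cont=1 payload=0x1E: acc |= 30<<7 -> completed=0 acc=3926 shift=14
byte[2]=0x01 cont=0 payload=0x01: varint #1 complete (value=20310); reset -> completed=1 acc=0 shift=0
byte[3]=0xE6 cont=1 payload=0x66: acc |= 102<<0 -> completed=1 acc=102 shift=7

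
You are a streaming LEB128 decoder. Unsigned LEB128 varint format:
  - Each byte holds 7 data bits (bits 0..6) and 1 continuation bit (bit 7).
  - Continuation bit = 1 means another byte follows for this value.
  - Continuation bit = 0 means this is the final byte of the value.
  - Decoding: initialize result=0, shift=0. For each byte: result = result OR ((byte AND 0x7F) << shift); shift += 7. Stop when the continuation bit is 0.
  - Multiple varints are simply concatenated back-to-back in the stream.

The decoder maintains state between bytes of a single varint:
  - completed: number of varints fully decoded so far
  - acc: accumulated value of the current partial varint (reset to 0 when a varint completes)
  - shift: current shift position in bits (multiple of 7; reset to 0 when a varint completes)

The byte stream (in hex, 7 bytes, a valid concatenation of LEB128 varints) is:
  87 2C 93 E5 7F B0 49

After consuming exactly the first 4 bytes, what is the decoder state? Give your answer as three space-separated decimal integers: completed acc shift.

byte[0]=0x87 cont=1 payload=0x07: acc |= 7<<0 -> completed=0 acc=7 shift=7
byte[1]=0x2C cont=0 payload=0x2C: varint #1 complete (value=5639); reset -> completed=1 acc=0 shift=0
byte[2]=0x93 cont=1 payload=0x13: acc |= 19<<0 -> completed=1 acc=19 shift=7
byte[3]=0xE5 cont=1 payload=0x65: acc |= 101<<7 -> completed=1 acc=12947 shift=14

Answer: 1 12947 14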